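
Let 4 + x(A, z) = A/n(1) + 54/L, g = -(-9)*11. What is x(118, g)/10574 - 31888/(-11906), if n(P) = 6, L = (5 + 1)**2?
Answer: 1012164295/377682132 ≈ 2.6799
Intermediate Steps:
L = 36 (L = 6**2 = 36)
g = 99 (g = -1*(-99) = 99)
x(A, z) = -5/2 + A/6 (x(A, z) = -4 + (A/6 + 54/36) = -4 + (A*(1/6) + 54*(1/36)) = -4 + (A/6 + 3/2) = -4 + (3/2 + A/6) = -5/2 + A/6)
x(118, g)/10574 - 31888/(-11906) = (-5/2 + (1/6)*118)/10574 - 31888/(-11906) = (-5/2 + 59/3)*(1/10574) - 31888*(-1/11906) = (103/6)*(1/10574) + 15944/5953 = 103/63444 + 15944/5953 = 1012164295/377682132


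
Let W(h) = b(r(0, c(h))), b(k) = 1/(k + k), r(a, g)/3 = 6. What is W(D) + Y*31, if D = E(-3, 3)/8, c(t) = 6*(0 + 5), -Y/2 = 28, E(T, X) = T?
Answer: -62495/36 ≈ -1736.0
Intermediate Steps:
Y = -56 (Y = -2*28 = -56)
c(t) = 30 (c(t) = 6*5 = 30)
r(a, g) = 18 (r(a, g) = 3*6 = 18)
D = -3/8 ≈ -0.37500
b(k) = 1/(2*k)
W(h) = 1/36 (W(h) = (½)/18 = (½)*(1/18) = 1/36)
W(D) + Y*31 = 1/36 - 56*31 = 1/36 - 1736 = -62495/36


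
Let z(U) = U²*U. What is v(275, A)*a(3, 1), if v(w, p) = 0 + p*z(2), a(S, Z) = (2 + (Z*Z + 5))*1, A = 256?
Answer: 16384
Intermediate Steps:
a(S, Z) = 7 + Z² (a(S, Z) = (2 + (Z² + 5))*1 = (2 + (5 + Z²))*1 = (7 + Z²)*1 = 7 + Z²)
z(U) = U³
v(w, p) = 8*p (v(w, p) = 0 + p*2³ = 0 + p*8 = 0 + 8*p = 8*p)
v(275, A)*a(3, 1) = (8*256)*(7 + 1²) = 2048*(7 + 1) = 2048*8 = 16384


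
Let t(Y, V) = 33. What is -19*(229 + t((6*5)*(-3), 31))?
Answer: -4978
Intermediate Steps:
-19*(229 + t((6*5)*(-3), 31)) = -19*(229 + 33) = -19*262 = -4978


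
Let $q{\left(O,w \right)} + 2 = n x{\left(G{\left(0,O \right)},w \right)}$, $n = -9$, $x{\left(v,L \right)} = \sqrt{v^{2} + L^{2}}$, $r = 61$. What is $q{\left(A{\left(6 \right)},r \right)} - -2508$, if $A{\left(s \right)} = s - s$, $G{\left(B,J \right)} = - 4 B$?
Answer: $1957$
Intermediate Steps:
$A{\left(s \right)} = 0$
$x{\left(v,L \right)} = \sqrt{L^{2} + v^{2}}$
$q{\left(O,w \right)} = -2 - 9 \sqrt{w^{2}}$ ($q{\left(O,w \right)} = -2 - 9 \sqrt{w^{2} + \left(\left(-4\right) 0\right)^{2}} = -2 - 9 \sqrt{w^{2} + 0^{2}} = -2 - 9 \sqrt{w^{2} + 0} = -2 - 9 \sqrt{w^{2}}$)
$q{\left(A{\left(6 \right)},r \right)} - -2508 = \left(-2 - 9 \sqrt{61^{2}}\right) - -2508 = \left(-2 - 9 \sqrt{3721}\right) + 2508 = \left(-2 - 549\right) + 2508 = -551 + 2508 = 1957$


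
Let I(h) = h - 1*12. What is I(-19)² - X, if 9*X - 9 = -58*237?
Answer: 7462/3 ≈ 2487.3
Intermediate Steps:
I(h) = -12 + h (I(h) = h - 12 = -12 + h)
X = -4579/3 (X = 1 + (-58*237)/9 = 1 + (⅑)*(-13746) = 1 - 4582/3 = -4579/3 ≈ -1526.3)
I(-19)² - X = (-12 - 19)² - 1*(-4579/3) = (-31)² + 4579/3 = 961 + 4579/3 = 7462/3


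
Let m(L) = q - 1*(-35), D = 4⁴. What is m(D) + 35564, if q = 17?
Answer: 35616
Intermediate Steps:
D = 256
m(L) = 52 (m(L) = 17 - 1*(-35) = 17 + 35 = 52)
m(D) + 35564 = 52 + 35564 = 35616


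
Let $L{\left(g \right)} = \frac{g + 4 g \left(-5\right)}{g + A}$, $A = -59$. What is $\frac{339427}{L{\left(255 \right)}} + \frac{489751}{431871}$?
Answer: $- \frac{9576336009379}{697471665} \approx -13730.0$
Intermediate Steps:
$L{\left(g \right)} = - \frac{19 g}{-59 + g}$ ($L{\left(g \right)} = \frac{g + 4 g \left(-5\right)}{g - 59} = \frac{g - 20 g}{-59 + g} = \frac{\left(-19\right) g}{-59 + g} = - \frac{19 g}{-59 + g}$)
$\frac{339427}{L{\left(255 \right)}} + \frac{489751}{431871} = \frac{339427}{\left(-19\right) 255 \frac{1}{-59 + 255}} + \frac{489751}{431871} = \frac{339427}{\left(-19\right) 255 \cdot \frac{1}{196}} + 489751 \cdot \frac{1}{431871} = \frac{339427}{\left(-19\right) 255 \cdot \frac{1}{196}} + \frac{489751}{431871} = \frac{339427}{- \frac{4845}{196}} + \frac{489751}{431871} = 339427 \left(- \frac{196}{4845}\right) + \frac{489751}{431871} = - \frac{66527692}{4845} + \frac{489751}{431871} = - \frac{9576336009379}{697471665}$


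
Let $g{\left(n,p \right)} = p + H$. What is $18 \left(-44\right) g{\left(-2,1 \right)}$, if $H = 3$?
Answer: $-3168$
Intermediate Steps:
$g{\left(n,p \right)} = 3 + p$ ($g{\left(n,p \right)} = p + 3 = 3 + p$)
$18 \left(-44\right) g{\left(-2,1 \right)} = 18 \left(-44\right) \left(3 + 1\right) = \left(-792\right) 4 = -3168$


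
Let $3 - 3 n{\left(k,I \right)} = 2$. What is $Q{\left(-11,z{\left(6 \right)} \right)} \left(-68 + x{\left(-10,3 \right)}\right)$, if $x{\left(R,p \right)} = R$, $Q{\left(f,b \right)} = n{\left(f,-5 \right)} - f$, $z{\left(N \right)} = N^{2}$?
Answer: $-884$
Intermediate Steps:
$n{\left(k,I \right)} = \frac{1}{3}$ ($n{\left(k,I \right)} = 1 - \frac{2}{3} = \frac{1}{3}$)
$Q{\left(f,b \right)} = \frac{1}{3} - f$
$Q{\left(-11,z{\left(6 \right)} \right)} \left(-68 + x{\left(-10,3 \right)}\right) = \left(\frac{1}{3} - -11\right) \left(-68 - 10\right) = \left(\frac{1}{3} + 11\right) \left(-78\right) = \frac{34}{3} \left(-78\right) = -884$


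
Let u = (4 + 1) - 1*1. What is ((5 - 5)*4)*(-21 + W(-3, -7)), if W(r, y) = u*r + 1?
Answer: 0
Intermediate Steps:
u = 4 (u = 5 - 1 = 4)
W(r, y) = 1 + 4*r (W(r, y) = 4*r + 1 = 1 + 4*r)
((5 - 5)*4)*(-21 + W(-3, -7)) = ((5 - 5)*4)*(-21 + (1 + 4*(-3))) = (0*4)*(-21 + (1 - 12)) = 0*(-21 - 11) = 0*(-32) = 0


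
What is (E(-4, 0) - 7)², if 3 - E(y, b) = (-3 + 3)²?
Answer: 16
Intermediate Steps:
E(y, b) = 3 (E(y, b) = 3 - (-3 + 3)² = 3 - 1*0² = 3 - 1*0 = 3 + 0 = 3)
(E(-4, 0) - 7)² = (3 - 7)² = (-4)² = 16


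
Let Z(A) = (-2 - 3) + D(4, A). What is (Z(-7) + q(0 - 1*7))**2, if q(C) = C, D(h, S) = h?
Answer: 64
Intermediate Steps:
Z(A) = -1 (Z(A) = (-2 - 3) + 4 = -5 + 4 = -1)
(Z(-7) + q(0 - 1*7))**2 = (-1 + (0 - 1*7))**2 = (-1 + (0 - 7))**2 = (-1 - 7)**2 = (-8)**2 = 64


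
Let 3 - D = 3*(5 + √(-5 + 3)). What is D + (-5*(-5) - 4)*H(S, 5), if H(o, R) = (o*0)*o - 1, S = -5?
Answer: -33 - 3*I*√2 ≈ -33.0 - 4.2426*I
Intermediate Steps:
H(o, R) = -1 (H(o, R) = 0*o - 1 = 0 - 1 = -1)
D = -12 - 3*I*√2 (D = 3 - 3*(5 + √(-5 + 3)) = 3 - 3*(5 + √(-2)) = 3 - 3*(5 + I*√2) = 3 - (15 + 3*I*√2) = 3 + (-15 - 3*I*√2) = -12 - 3*I*√2 ≈ -12.0 - 4.2426*I)
D + (-5*(-5) - 4)*H(S, 5) = (-12 - 3*I*√2) + (-5*(-5) - 4)*(-1) = (-12 - 3*I*√2) + (25 - 4)*(-1) = (-12 - 3*I*√2) + 21*(-1) = (-12 - 3*I*√2) - 21 = -33 - 3*I*√2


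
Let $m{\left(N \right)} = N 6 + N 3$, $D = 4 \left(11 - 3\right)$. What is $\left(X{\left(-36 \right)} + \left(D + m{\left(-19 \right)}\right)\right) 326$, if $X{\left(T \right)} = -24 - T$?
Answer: $-41402$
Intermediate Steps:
$D = 32$ ($D = 4 \cdot 8 = 32$)
$m{\left(N \right)} = 9 N$ ($m{\left(N \right)} = 6 N + 3 N = 9 N$)
$\left(X{\left(-36 \right)} + \left(D + m{\left(-19 \right)}\right)\right) 326 = \left(\left(-24 - -36\right) + \left(32 + 9 \left(-19\right)\right)\right) 326 = \left(\left(-24 + 36\right) + \left(32 - 171\right)\right) 326 = \left(12 - 139\right) 326 = \left(-127\right) 326 = -41402$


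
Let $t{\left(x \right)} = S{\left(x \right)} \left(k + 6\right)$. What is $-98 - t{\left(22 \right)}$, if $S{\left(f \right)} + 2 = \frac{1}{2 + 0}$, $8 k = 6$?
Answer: $- \frac{703}{8} \approx -87.875$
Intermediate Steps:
$k = \frac{3}{4}$ ($k = \frac{1}{8} \cdot 6 = \frac{3}{4} \approx 0.75$)
$S{\left(f \right)} = - \frac{3}{2}$ ($S{\left(f \right)} = -2 + \frac{1}{2 + 0} = -2 + \frac{1}{2} = - \frac{3}{2}$)
$t{\left(x \right)} = - \frac{81}{8}$ ($t{\left(x \right)} = - \frac{3 \left(\frac{3}{4} + 6\right)}{2} = \left(- \frac{3}{2}\right) \frac{27}{4} = - \frac{81}{8}$)
$-98 - t{\left(22 \right)} = -98 - - \frac{81}{8} = -98 + \frac{81}{8} = - \frac{703}{8}$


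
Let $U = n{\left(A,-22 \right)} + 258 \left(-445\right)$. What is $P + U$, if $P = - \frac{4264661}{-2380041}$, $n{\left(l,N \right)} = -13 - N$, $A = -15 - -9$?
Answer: $- \frac{273226822180}{2380041} \approx -1.148 \cdot 10^{5}$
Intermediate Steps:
$A = -6$ ($A = -15 + 9 = -6$)
$P = \frac{4264661}{2380041}$ ($P = \left(-4264661\right) \left(- \frac{1}{2380041}\right) = \frac{4264661}{2380041} \approx 1.7918$)
$U = -114801$ ($U = \left(-13 - -22\right) + 258 \left(-445\right) = \left(-13 + 22\right) - 114810 = 9 - 114810 = -114801$)
$P + U = \frac{4264661}{2380041} - 114801 = - \frac{273226822180}{2380041}$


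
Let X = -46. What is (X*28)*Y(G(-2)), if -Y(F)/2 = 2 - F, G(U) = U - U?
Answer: 5152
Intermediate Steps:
G(U) = 0
Y(F) = -4 + 2*F (Y(F) = -2*(2 - F) = -4 + 2*F)
(X*28)*Y(G(-2)) = (-46*28)*(-4 + 2*0) = -1288*(-4 + 0) = -1288*(-4) = 5152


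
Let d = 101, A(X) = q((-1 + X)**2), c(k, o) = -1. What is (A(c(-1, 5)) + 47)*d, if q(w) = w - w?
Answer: 4747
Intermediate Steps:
q(w) = 0
A(X) = 0
(A(c(-1, 5)) + 47)*d = (0 + 47)*101 = 47*101 = 4747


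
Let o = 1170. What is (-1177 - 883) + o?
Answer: -890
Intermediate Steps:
(-1177 - 883) + o = (-1177 - 883) + 1170 = -2060 + 1170 = -890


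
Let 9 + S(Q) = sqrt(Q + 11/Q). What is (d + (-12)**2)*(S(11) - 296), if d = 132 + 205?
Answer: -146705 + 962*sqrt(3) ≈ -1.4504e+5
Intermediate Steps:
S(Q) = -9 + sqrt(Q + 11/Q)
d = 337
(d + (-12)**2)*(S(11) - 296) = (337 + (-12)**2)*((-9 + sqrt(11 + 11/11)) - 296) = (337 + 144)*((-9 + sqrt(11 + 11*(1/11))) - 296) = 481*((-9 + sqrt(11 + 1)) - 296) = 481*((-9 + sqrt(12)) - 296) = 481*((-9 + 2*sqrt(3)) - 296) = 481*(-305 + 2*sqrt(3)) = -146705 + 962*sqrt(3)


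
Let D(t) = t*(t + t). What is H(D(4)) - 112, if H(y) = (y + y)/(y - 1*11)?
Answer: -2288/21 ≈ -108.95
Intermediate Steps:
D(t) = 2*t² (D(t) = t*(2*t) = 2*t²)
H(y) = 2*y/(-11 + y) (H(y) = (2*y)/(y - 11) = (2*y)/(-11 + y) = 2*y/(-11 + y))
H(D(4)) - 112 = 2*(2*4²)/(-11 + 2*4²) - 112 = 2*(2*16)/(-11 + 2*16) - 112 = 2*32/(-11 + 32) - 112 = 2*32/21 - 112 = 2*32*(1/21) - 112 = 64/21 - 112 = -2288/21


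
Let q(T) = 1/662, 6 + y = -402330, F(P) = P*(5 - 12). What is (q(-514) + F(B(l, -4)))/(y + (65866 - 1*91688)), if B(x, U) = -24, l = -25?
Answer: -111217/283440596 ≈ -0.00039238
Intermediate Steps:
F(P) = -7*P (F(P) = P*(-7) = -7*P)
y = -402336 (y = -6 - 402330 = -402336)
q(T) = 1/662
(q(-514) + F(B(l, -4)))/(y + (65866 - 1*91688)) = (1/662 - 7*(-24))/(-402336 + (65866 - 1*91688)) = (1/662 + 168)/(-402336 + (65866 - 91688)) = 111217/(662*(-402336 - 25822)) = (111217/662)/(-428158) = (111217/662)*(-1/428158) = -111217/283440596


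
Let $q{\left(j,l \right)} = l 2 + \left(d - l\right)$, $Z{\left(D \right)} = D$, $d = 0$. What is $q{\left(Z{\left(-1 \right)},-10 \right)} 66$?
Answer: $-660$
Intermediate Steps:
$q{\left(j,l \right)} = l$ ($q{\left(j,l \right)} = l 2 + \left(0 - l\right) = 2 l - l = l$)
$q{\left(Z{\left(-1 \right)},-10 \right)} 66 = \left(-10\right) 66 = -660$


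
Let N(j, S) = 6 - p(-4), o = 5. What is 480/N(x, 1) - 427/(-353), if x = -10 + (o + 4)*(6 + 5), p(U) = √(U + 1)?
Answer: 344431/4589 + 160*I*√3/13 ≈ 75.056 + 21.318*I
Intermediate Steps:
p(U) = √(1 + U)
x = 89 (x = -10 + (5 + 4)*(6 + 5) = -10 + 9*11 = -10 + 99 = 89)
N(j, S) = 6 - I*√3 (N(j, S) = 6 - √(1 - 4) = 6 - √(-3) = 6 - I*√3)
480/N(x, 1) - 427/(-353) = 480/(6 - I*√3) - 427/(-353) = 480/(6 - I*√3) - 427*(-1/353) = 480/(6 - I*√3) + 427/353 = 427/353 + 480/(6 - I*√3)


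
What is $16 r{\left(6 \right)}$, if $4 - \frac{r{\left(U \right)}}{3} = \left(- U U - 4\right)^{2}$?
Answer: $-76608$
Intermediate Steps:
$r{\left(U \right)} = 12 - 3 \left(-4 - U^{2}\right)^{2}$ ($r{\left(U \right)} = 12 - 3 \left(- U U - 4\right)^{2} = 12 - 3 \left(- U^{2} - 4\right)^{2} = 12 - 3 \left(-4 - U^{2}\right)^{2}$)
$16 r{\left(6 \right)} = 16 \left(12 - 3 \left(4 + 6^{2}\right)^{2}\right) = 16 \left(12 - 3 \left(4 + 36\right)^{2}\right) = 16 \left(12 - 3 \cdot 40^{2}\right) = 16 \left(12 - 4800\right) = 16 \left(-4788\right) = -76608$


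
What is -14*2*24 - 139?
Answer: -811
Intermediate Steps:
-14*2*24 - 139 = -28*24 - 139 = -672 - 139 = -811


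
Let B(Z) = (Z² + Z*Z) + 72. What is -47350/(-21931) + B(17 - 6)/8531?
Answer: 410829184/187093361 ≈ 2.1959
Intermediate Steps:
B(Z) = 72 + 2*Z² (B(Z) = (Z² + Z²) + 72 = 2*Z² + 72 = 72 + 2*Z²)
-47350/(-21931) + B(17 - 6)/8531 = -47350/(-21931) + (72 + 2*(17 - 6)²)/8531 = -47350*(-1/21931) + (72 + 2*11²)*(1/8531) = 47350/21931 + (72 + 2*121)*(1/8531) = 47350/21931 + (72 + 242)*(1/8531) = 47350/21931 + 314*(1/8531) = 47350/21931 + 314/8531 = 410829184/187093361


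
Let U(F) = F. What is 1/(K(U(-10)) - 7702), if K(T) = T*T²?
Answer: -1/8702 ≈ -0.00011492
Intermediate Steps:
K(T) = T³
1/(K(U(-10)) - 7702) = 1/((-10)³ - 7702) = 1/(-1000 - 7702) = 1/(-8702) = -1/8702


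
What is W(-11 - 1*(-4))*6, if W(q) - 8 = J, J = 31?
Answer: 234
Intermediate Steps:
W(q) = 39 (W(q) = 8 + 31 = 39)
W(-11 - 1*(-4))*6 = 39*6 = 234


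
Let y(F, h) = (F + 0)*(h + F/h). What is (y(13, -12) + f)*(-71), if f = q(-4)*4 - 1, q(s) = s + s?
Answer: 173027/12 ≈ 14419.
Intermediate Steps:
q(s) = 2*s
y(F, h) = F*(h + F/h)
f = -33 (f = (2*(-4))*4 - 1 = -8*4 - 1 = -32 - 1 = -33)
(y(13, -12) + f)*(-71) = (13*(13 + (-12)²)/(-12) - 33)*(-71) = (13*(-1/12)*(13 + 144) - 33)*(-71) = (13*(-1/12)*157 - 33)*(-71) = (-2041/12 - 33)*(-71) = -2437/12*(-71) = 173027/12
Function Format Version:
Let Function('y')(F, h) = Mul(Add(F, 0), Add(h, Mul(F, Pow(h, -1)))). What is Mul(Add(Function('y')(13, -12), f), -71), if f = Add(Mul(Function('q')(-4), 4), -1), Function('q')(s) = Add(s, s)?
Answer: Rational(173027, 12) ≈ 14419.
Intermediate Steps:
Function('q')(s) = Mul(2, s)
Function('y')(F, h) = Mul(F, Add(h, Mul(F, Pow(h, -1))))
f = -33 (f = Add(Mul(Mul(2, -4), 4), -1) = Add(Mul(-8, 4), -1) = Add(-32, -1) = -33)
Mul(Add(Function('y')(13, -12), f), -71) = Mul(Add(Mul(13, Pow(-12, -1), Add(13, Pow(-12, 2))), -33), -71) = Mul(Add(Mul(13, Rational(-1, 12), Add(13, 144)), -33), -71) = Mul(Add(Mul(13, Rational(-1, 12), 157), -33), -71) = Mul(Add(Rational(-2041, 12), -33), -71) = Mul(Rational(-2437, 12), -71) = Rational(173027, 12)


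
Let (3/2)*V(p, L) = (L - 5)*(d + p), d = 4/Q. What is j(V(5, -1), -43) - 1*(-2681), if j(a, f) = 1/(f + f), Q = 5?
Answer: 230565/86 ≈ 2681.0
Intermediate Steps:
d = ⅘ (d = 4/5 = 4*(⅕) = ⅘ ≈ 0.80000)
V(p, L) = 2*(-5 + L)*(⅘ + p)/3 (V(p, L) = 2*((L - 5)*(⅘ + p))/3 = 2*((-5 + L)*(⅘ + p))/3 = 2*(-5 + L)*(⅘ + p)/3)
j(a, f) = 1/(2*f)
j(V(5, -1), -43) - 1*(-2681) = (½)/(-43) - 1*(-2681) = (½)*(-1/43) + 2681 = -1/86 + 2681 = 230565/86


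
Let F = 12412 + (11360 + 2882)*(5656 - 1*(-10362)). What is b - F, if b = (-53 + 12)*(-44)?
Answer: -228138964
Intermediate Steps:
b = 1804 (b = -41*(-44) = 1804)
F = 228140768 (F = 12412 + 14242*(5656 + 10362) = 12412 + 14242*16018 = 12412 + 228128356 = 228140768)
b - F = 1804 - 1*228140768 = 1804 - 228140768 = -228138964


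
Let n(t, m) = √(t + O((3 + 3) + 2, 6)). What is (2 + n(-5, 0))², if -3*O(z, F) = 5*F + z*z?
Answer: (6 + I*√327)²/9 ≈ -32.333 + 24.111*I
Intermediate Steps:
O(z, F) = -5*F/3 - z²/3 (O(z, F) = -(5*F + z*z)/3 = -(5*F + z²)/3 = -(z² + 5*F)/3 = -5*F/3 - z²/3)
n(t, m) = √(-94/3 + t) (n(t, m) = √(t + (-5/3*6 - ((3 + 3) + 2)²/3)) = √(t + (-10 - (6 + 2)²/3)) = √(t + (-10 - ⅓*8²)) = √(t + (-10 - ⅓*64)) = √(t + (-10 - 64/3)) = √(t - 94/3) = √(-94/3 + t))
(2 + n(-5, 0))² = (2 + √(-282 + 9*(-5))/3)² = (2 + √(-282 - 45)/3)² = (2 + √(-327)/3)² = (2 + (I*√327)/3)² = (2 + I*√327/3)²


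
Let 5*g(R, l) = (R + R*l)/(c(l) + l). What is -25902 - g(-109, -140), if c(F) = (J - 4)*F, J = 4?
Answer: -18116249/700 ≈ -25880.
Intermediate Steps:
c(F) = 0 (c(F) = (4 - 4)*F = 0*F = 0)
g(R, l) = (R + R*l)/(5*l) (g(R, l) = ((R + R*l)/(0 + l))/5 = ((R + R*l)/l)/5 = (R + R*l)/(5*l))
-25902 - g(-109, -140) = -25902 - (-109)*(1 - 140)/(5*(-140)) = -25902 - (-109)*(-1)*(-139)/(5*140) = -25902 - 1*(-15151/700) = -25902 + 15151/700 = -18116249/700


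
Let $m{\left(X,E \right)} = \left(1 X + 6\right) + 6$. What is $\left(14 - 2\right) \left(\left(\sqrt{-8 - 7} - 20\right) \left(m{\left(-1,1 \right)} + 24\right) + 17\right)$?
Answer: $-8196 + 420 i \sqrt{15} \approx -8196.0 + 1626.7 i$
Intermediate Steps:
$m{\left(X,E \right)} = 12 + X$ ($m{\left(X,E \right)} = \left(X + 6\right) + 6 = \left(6 + X\right) + 6 = 12 + X$)
$\left(14 - 2\right) \left(\left(\sqrt{-8 - 7} - 20\right) \left(m{\left(-1,1 \right)} + 24\right) + 17\right) = \left(14 - 2\right) \left(\left(\sqrt{-8 - 7} - 20\right) \left(\left(12 - 1\right) + 24\right) + 17\right) = \left(14 - 2\right) \left(\left(\sqrt{-15} - 20\right) \left(11 + 24\right) + 17\right) = 12 \left(\left(i \sqrt{15} - 20\right) 35 + 17\right) = 12 \left(\left(-20 + i \sqrt{15}\right) 35 + 17\right) = 12 \left(\left(-700 + 35 i \sqrt{15}\right) + 17\right) = 12 \left(-683 + 35 i \sqrt{15}\right) = -8196 + 420 i \sqrt{15}$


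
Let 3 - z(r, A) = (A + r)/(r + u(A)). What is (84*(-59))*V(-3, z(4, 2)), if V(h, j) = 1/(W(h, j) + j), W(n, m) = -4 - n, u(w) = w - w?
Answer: -9912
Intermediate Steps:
u(w) = 0
z(r, A) = 3 - (A + r)/r (z(r, A) = 3 - (A + r)/(r + 0) = 3 - (A + r)/r)
V(h, j) = 1/(-4 + j - h) (V(h, j) = 1/((-4 - h) + j) = 1/(-4 + j - h))
(84*(-59))*V(-3, z(4, 2)) = (84*(-59))*(-1/(4 - 3 - (2 - 1*2/4))) = -(-4956)/(4 - 3 - (2 - 1*2*¼)) = -(-4956)/(4 - 3 - (2 - ½)) = -(-4956)/(4 - 3 - 1*3/2) = -(-4956)/(4 - 3 - 3/2) = -(-4956)/(-½) = -(-4956)*(-2) = -4956*2 = -9912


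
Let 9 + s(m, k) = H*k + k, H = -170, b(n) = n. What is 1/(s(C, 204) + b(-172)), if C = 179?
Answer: -1/34657 ≈ -2.8854e-5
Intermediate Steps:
s(m, k) = -9 - 169*k (s(m, k) = -9 + (-170*k + k) = -9 - 169*k)
1/(s(C, 204) + b(-172)) = 1/((-9 - 169*204) - 172) = 1/((-9 - 34476) - 172) = 1/(-34485 - 172) = 1/(-34657) = -1/34657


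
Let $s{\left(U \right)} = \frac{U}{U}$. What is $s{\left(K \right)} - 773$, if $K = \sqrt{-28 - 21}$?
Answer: $-772$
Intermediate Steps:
$K = 7 i$ ($K = \sqrt{-49} = 7 i \approx 7.0 i$)
$s{\left(U \right)} = 1$
$s{\left(K \right)} - 773 = 1 - 773 = -772$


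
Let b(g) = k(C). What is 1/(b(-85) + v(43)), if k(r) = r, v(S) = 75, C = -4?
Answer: 1/71 ≈ 0.014085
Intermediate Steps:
b(g) = -4
1/(b(-85) + v(43)) = 1/(-4 + 75) = 1/71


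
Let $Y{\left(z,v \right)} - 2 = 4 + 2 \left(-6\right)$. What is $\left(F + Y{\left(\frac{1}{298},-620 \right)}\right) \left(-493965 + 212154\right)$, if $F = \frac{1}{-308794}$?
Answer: $\frac{522129557415}{308794} \approx 1.6909 \cdot 10^{6}$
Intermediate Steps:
$F = - \frac{1}{308794} \approx -3.2384 \cdot 10^{-6}$
$Y{\left(z,v \right)} = -6$ ($Y{\left(z,v \right)} = 2 + \left(4 + 2 \left(-6\right)\right) = 2 + \left(4 - 12\right) = 2 - 8 = -6$)
$\left(F + Y{\left(\frac{1}{298},-620 \right)}\right) \left(-493965 + 212154\right) = \left(- \frac{1}{308794} - 6\right) \left(-493965 + 212154\right) = \left(- \frac{1852765}{308794}\right) \left(-281811\right) = \frac{522129557415}{308794}$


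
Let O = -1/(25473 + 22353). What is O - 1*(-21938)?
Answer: 1049206787/47826 ≈ 21938.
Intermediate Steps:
O = -1/47826 ≈ -2.0909e-5
O - 1*(-21938) = -1/47826 - 1*(-21938) = -1/47826 + 21938 = 1049206787/47826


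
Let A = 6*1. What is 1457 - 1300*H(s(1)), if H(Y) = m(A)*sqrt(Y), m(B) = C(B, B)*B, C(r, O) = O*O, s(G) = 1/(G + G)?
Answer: 1457 - 140400*sqrt(2) ≈ -1.9710e+5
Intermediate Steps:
s(G) = 1/(2*G)
C(r, O) = O**2
A = 6
m(B) = B**3 (m(B) = B**2*B = B**3)
H(Y) = 216*sqrt(Y) (H(Y) = 6**3*sqrt(Y) = 216*sqrt(Y))
1457 - 1300*H(s(1)) = 1457 - 280800*sqrt((1/2)/1) = 1457 - 280800*sqrt((1/2)*1) = 1457 - 280800*sqrt(1/2) = 1457 - 280800*sqrt(2)/2 = 1457 - 140400*sqrt(2)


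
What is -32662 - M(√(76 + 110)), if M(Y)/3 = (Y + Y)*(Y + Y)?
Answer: -34894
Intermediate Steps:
M(Y) = 12*Y² (M(Y) = 3*((Y + Y)*(Y + Y)) = 3*((2*Y)*(2*Y)) = 3*(4*Y²) = 12*Y²)
-32662 - M(√(76 + 110)) = -32662 - 12*(√(76 + 110))² = -32662 - 12*(√186)² = -32662 - 12*186 = -32662 - 1*2232 = -32662 - 2232 = -34894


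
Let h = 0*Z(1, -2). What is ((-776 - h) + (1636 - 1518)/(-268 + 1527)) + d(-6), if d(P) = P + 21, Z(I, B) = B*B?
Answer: -957981/1259 ≈ -760.91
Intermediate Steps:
Z(I, B) = B²
d(P) = 21 + P
h = 0 (h = 0*(-2)² = 0*4 = 0)
((-776 - h) + (1636 - 1518)/(-268 + 1527)) + d(-6) = ((-776 - 1*0) + (1636 - 1518)/(-268 + 1527)) + (21 - 6) = ((-776 + 0) + 118/1259) + 15 = (-776 + 118*(1/1259)) + 15 = (-776 + 118/1259) + 15 = -976866/1259 + 15 = -957981/1259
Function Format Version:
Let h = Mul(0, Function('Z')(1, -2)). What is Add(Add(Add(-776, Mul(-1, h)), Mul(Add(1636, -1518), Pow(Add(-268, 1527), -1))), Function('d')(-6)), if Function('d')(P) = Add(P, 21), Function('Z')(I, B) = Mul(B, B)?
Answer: Rational(-957981, 1259) ≈ -760.91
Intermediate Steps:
Function('Z')(I, B) = Pow(B, 2)
Function('d')(P) = Add(21, P)
h = 0 (h = Mul(0, Pow(-2, 2)) = Mul(0, 4) = 0)
Add(Add(Add(-776, Mul(-1, h)), Mul(Add(1636, -1518), Pow(Add(-268, 1527), -1))), Function('d')(-6)) = Add(Add(Add(-776, Mul(-1, 0)), Mul(Add(1636, -1518), Pow(Add(-268, 1527), -1))), Add(21, -6)) = Add(Add(Add(-776, 0), Mul(118, Pow(1259, -1))), 15) = Add(Add(-776, Mul(118, Rational(1, 1259))), 15) = Add(Add(-776, Rational(118, 1259)), 15) = Add(Rational(-976866, 1259), 15) = Rational(-957981, 1259)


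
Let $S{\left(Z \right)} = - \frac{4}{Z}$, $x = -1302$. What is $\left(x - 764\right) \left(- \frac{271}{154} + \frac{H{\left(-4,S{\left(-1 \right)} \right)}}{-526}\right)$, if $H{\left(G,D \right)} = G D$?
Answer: $\frac{72352353}{20251} \approx 3572.8$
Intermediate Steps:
$H{\left(G,D \right)} = D G$
$\left(x - 764\right) \left(- \frac{271}{154} + \frac{H{\left(-4,S{\left(-1 \right)} \right)}}{-526}\right) = \left(-1302 - 764\right) \left(- \frac{271}{154} + \frac{- \frac{4}{-1} \left(-4\right)}{-526}\right) = - 2066 \left(\left(-271\right) \frac{1}{154} + \left(-4\right) \left(-1\right) \left(-4\right) \left(- \frac{1}{526}\right)\right) = - 2066 \left(- \frac{271}{154} + 4 \left(-4\right) \left(- \frac{1}{526}\right)\right) = - 2066 \left(- \frac{271}{154} - - \frac{8}{263}\right) = - 2066 \left(- \frac{271}{154} + \frac{8}{263}\right) = \left(-2066\right) \left(- \frac{70041}{40502}\right) = \frac{72352353}{20251}$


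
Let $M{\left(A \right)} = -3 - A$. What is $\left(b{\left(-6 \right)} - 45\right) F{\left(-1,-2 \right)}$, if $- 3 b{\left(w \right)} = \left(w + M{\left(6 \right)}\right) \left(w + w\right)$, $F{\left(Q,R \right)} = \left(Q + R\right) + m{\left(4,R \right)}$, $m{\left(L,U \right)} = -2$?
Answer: $525$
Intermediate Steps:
$F{\left(Q,R \right)} = -2 + Q + R$ ($F{\left(Q,R \right)} = \left(Q + R\right) - 2 = -2 + Q + R$)
$b{\left(w \right)} = - \frac{2 w \left(-9 + w\right)}{3}$ ($b{\left(w \right)} = - \frac{\left(w - 9\right) \left(w + w\right)}{3} = - \frac{\left(w - 9\right) 2 w}{3} = - \frac{\left(-9 + w\right) 2 w}{3} = - \frac{2 w \left(-9 + w\right)}{3}$)
$\left(b{\left(-6 \right)} - 45\right) F{\left(-1,-2 \right)} = \left(\frac{2}{3} \left(-6\right) \left(9 - -6\right) - 45\right) \left(-2 - 1 - 2\right) = \left(\frac{2}{3} \left(-6\right) \left(9 + 6\right) - 45\right) \left(-5\right) = \left(\frac{2}{3} \left(-6\right) 15 - 45\right) \left(-5\right) = \left(-60 - 45\right) \left(-5\right) = \left(-105\right) \left(-5\right) = 525$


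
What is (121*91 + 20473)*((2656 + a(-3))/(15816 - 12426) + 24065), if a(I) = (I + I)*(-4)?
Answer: 256856011652/339 ≈ 7.5769e+8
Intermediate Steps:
a(I) = -8*I (a(I) = (2*I)*(-4) = -8*I)
(121*91 + 20473)*((2656 + a(-3))/(15816 - 12426) + 24065) = (121*91 + 20473)*((2656 - 8*(-3))/(15816 - 12426) + 24065) = (11011 + 20473)*((2656 + 24)/3390 + 24065) = 31484*(2680*(1/3390) + 24065) = 31484*(268/339 + 24065) = 31484*(8158303/339) = 256856011652/339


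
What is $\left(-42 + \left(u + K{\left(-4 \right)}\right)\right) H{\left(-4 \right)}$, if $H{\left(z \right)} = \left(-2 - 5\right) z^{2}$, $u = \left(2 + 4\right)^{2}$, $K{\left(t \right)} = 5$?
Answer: $112$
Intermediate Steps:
$u = 36$ ($u = 6^{2} = 36$)
$H{\left(z \right)} = - 7 z^{2}$ ($H{\left(z \right)} = \left(-2 - 5\right) z^{2} = - 7 z^{2}$)
$\left(-42 + \left(u + K{\left(-4 \right)}\right)\right) H{\left(-4 \right)} = \left(-42 + \left(36 + 5\right)\right) \left(- 7 \left(-4\right)^{2}\right) = \left(-42 + 41\right) \left(\left(-7\right) 16\right) = \left(-1\right) \left(-112\right) = 112$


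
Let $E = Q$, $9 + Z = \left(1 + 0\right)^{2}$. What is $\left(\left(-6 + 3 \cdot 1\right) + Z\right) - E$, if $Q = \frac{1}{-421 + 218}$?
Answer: $- \frac{2232}{203} \approx -10.995$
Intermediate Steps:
$Z = -8$ ($Z = -9 + \left(1 + 0\right)^{2} = -9 + 1^{2} = -9 + 1 = -8$)
$Q = - \frac{1}{203}$ ($Q = \frac{1}{-203} = - \frac{1}{203} \approx -0.0049261$)
$E = - \frac{1}{203} \approx -0.0049261$
$\left(\left(-6 + 3 \cdot 1\right) + Z\right) - E = \left(\left(-6 + 3 \cdot 1\right) - 8\right) - - \frac{1}{203} = \left(\left(-6 + 3\right) - 8\right) + \frac{1}{203} = \left(-3 - 8\right) + \frac{1}{203} = -11 + \frac{1}{203} = - \frac{2232}{203}$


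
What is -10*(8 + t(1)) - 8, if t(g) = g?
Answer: -98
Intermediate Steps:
-10*(8 + t(1)) - 8 = -10*(8 + 1) - 8 = -10*9 - 8 = -90 - 8 = -98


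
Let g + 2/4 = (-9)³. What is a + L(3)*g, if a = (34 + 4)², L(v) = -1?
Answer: 4347/2 ≈ 2173.5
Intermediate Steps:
g = -1459/2 (g = -½ + (-9)³ = -½ - 729 = -1459/2 ≈ -729.50)
a = 1444 (a = 38² = 1444)
a + L(3)*g = 1444 - 1*(-1459/2) = 1444 + 1459/2 = 4347/2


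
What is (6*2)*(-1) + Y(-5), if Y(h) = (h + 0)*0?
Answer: -12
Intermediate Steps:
Y(h) = 0 (Y(h) = h*0 = 0)
(6*2)*(-1) + Y(-5) = (6*2)*(-1) + 0 = 12*(-1) + 0 = -12 + 0 = -12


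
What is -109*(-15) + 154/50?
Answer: 40952/25 ≈ 1638.1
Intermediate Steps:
-109*(-15) + 154/50 = 1635 + 154*(1/50) = 1635 + 77/25 = 40952/25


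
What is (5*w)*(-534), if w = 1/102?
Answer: -445/17 ≈ -26.176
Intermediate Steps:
w = 1/102 ≈ 0.0098039
(5*w)*(-534) = (5*(1/102))*(-534) = (5/102)*(-534) = -445/17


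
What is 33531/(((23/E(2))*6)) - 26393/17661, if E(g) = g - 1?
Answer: 196182919/812406 ≈ 241.48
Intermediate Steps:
E(g) = -1 + g
33531/(((23/E(2))*6)) - 26393/17661 = 33531/(((23/(-1 + 2))*6)) - 26393/17661 = 33531/(((23/1)*6)) - 26393*1/17661 = 33531/(((1*23)*6)) - 26393/17661 = 33531/((23*6)) - 26393/17661 = 33531/138 - 26393/17661 = 33531*(1/138) - 26393/17661 = 11177/46 - 26393/17661 = 196182919/812406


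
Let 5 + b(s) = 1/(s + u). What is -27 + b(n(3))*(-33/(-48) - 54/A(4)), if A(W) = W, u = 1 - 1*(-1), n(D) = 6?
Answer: 4539/128 ≈ 35.461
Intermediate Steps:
u = 2 (u = 1 + 1 = 2)
b(s) = -5 + 1/(2 + s) (b(s) = -5 + 1/(s + 2) = -5 + 1/(2 + s))
-27 + b(n(3))*(-33/(-48) - 54/A(4)) = -27 + ((-9 - 5*6)/(2 + 6))*(-33/(-48) - 54/4) = -27 + ((-9 - 30)/8)*(-33*(-1/48) - 54*¼) = -27 + ((⅛)*(-39))*(11/16 - 27/2) = -27 - 39/8*(-205/16) = -27 + 7995/128 = 4539/128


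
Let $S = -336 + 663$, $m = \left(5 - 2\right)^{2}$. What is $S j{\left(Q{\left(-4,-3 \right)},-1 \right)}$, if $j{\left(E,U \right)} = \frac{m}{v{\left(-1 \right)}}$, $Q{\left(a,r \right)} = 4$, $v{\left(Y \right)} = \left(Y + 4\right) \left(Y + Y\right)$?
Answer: $- \frac{981}{2} \approx -490.5$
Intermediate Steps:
$m = 9$ ($m = 3^{2} = 9$)
$v{\left(Y \right)} = 2 Y \left(4 + Y\right)$ ($v{\left(Y \right)} = \left(4 + Y\right) 2 Y = 2 Y \left(4 + Y\right)$)
$S = 327$
$j{\left(E,U \right)} = - \frac{3}{2}$ ($j{\left(E,U \right)} = \frac{9}{2 \left(-1\right) \left(4 - 1\right)} = \frac{9}{2 \left(-1\right) 3} = \frac{9}{-6} = 9 \left(- \frac{1}{6}\right) = - \frac{3}{2}$)
$S j{\left(Q{\left(-4,-3 \right)},-1 \right)} = 327 \left(- \frac{3}{2}\right) = - \frac{981}{2}$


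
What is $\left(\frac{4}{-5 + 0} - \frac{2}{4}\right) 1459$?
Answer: $- \frac{18967}{10} \approx -1896.7$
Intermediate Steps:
$\left(\frac{4}{-5 + 0} - \frac{2}{4}\right) 1459 = \left(\frac{4}{-5} - \frac{1}{2}\right) 1459 = \left(4 \left(- \frac{1}{5}\right) - \frac{1}{2}\right) 1459 = \left(- \frac{4}{5} - \frac{1}{2}\right) 1459 = \left(- \frac{13}{10}\right) 1459 = - \frac{18967}{10}$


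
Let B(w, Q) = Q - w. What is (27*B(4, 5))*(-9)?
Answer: -243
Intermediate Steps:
(27*B(4, 5))*(-9) = (27*(5 - 1*4))*(-9) = (27*(5 - 4))*(-9) = (27*1)*(-9) = 27*(-9) = -243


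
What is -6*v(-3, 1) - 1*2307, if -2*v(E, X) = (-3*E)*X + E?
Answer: -2289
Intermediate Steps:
v(E, X) = -E/2 + 3*E*X/2 (v(E, X) = -((-3*E)*X + E)/2 = -(-3*E*X + E)/2 = -(E - 3*E*X)/2 = -E/2 + 3*E*X/2)
-6*v(-3, 1) - 1*2307 = -3*(-3)*(-1 + 3*1) - 1*2307 = -3*(-3)*(-1 + 3) - 2307 = -3*(-3)*2 - 2307 = -6*(-3) - 2307 = 18 - 2307 = -2289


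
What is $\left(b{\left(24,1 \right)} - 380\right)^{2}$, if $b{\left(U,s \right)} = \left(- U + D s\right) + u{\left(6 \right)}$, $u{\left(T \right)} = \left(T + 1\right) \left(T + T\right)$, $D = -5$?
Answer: $105625$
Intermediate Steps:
$u{\left(T \right)} = 2 T \left(1 + T\right)$ ($u{\left(T \right)} = \left(1 + T\right) 2 T = 2 T \left(1 + T\right)$)
$b{\left(U,s \right)} = 84 - U - 5 s$ ($b{\left(U,s \right)} = \left(- U - 5 s\right) + 2 \cdot 6 \left(1 + 6\right) = \left(- U - 5 s\right) + 2 \cdot 6 \cdot 7 = \left(- U - 5 s\right) + 84 = 84 - U - 5 s$)
$\left(b{\left(24,1 \right)} - 380\right)^{2} = \left(\left(84 - 24 - 5\right) - 380\right)^{2} = \left(55 - 380\right)^{2} = \left(-325\right)^{2} = 105625$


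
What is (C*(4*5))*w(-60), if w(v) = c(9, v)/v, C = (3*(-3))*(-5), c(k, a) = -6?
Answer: 90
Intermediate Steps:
C = 45 (C = -9*(-5) = 45)
w(v) = -6/v
(C*(4*5))*w(-60) = (45*(4*5))*(-6/(-60)) = (45*20)*(-6*(-1/60)) = 900*(⅒) = 90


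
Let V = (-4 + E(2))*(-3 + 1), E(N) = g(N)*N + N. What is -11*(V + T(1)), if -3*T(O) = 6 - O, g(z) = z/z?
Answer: 55/3 ≈ 18.333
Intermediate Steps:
g(z) = 1
E(N) = 2*N (E(N) = 1*N + N = N + N = 2*N)
T(O) = -2 + O/3 (T(O) = -(6 - O)/3 = -2 + O/3)
V = 0 (V = (-4 + 2*2)*(-3 + 1) = (-4 + 4)*(-2) = 0*(-2) = 0)
-11*(V + T(1)) = -11*(0 + (-2 + (1/3)*1)) = -11*(0 + (-2 + 1/3)) = -11*(0 - 5/3) = -11*(-5/3) = 55/3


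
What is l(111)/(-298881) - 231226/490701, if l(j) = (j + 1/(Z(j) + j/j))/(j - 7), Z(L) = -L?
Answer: -263537871900383/559268063948880 ≈ -0.47122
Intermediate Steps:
l(j) = (j + 1/(1 - j))/(-7 + j) (l(j) = (j + 1/(-j + j/j))/(j - 7) = (j + 1/(-j + 1))/(-7 + j) = (j + 1/(1 - j))/(-7 + j))
l(111)/(-298881) - 231226/490701 = ((1 + 111 - 1*111**2)/(-7 - 1*111**2 + 8*111))/(-298881) - 231226/490701 = ((1 + 111 - 1*12321)/(-7 - 1*12321 + 888))*(-1/298881) - 231226*1/490701 = ((1 + 111 - 12321)/(-7 - 12321 + 888))*(-1/298881) - 231226/490701 = (-12209/(-11440))*(-1/298881) - 231226/490701 = -1/11440*(-12209)*(-1/298881) - 231226/490701 = (12209/11440)*(-1/298881) - 231226/490701 = -12209/3419198640 - 231226/490701 = -263537871900383/559268063948880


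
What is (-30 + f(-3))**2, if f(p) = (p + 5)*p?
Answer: 1296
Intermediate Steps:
f(p) = p*(5 + p) (f(p) = (5 + p)*p = p*(5 + p))
(-30 + f(-3))**2 = (-30 - 3*(5 - 3))**2 = (-30 - 3*2)**2 = (-30 - 6)**2 = (-36)**2 = 1296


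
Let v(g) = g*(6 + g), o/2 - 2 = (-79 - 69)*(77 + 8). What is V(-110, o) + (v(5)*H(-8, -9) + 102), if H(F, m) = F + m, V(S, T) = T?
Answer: -25989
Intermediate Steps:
o = -25156 (o = 4 + 2*((-79 - 69)*(77 + 8)) = 4 + 2*(-148*85) = 4 + 2*(-12580) = 4 - 25160 = -25156)
V(-110, o) + (v(5)*H(-8, -9) + 102) = -25156 + ((5*(6 + 5))*(-8 - 9) + 102) = -25156 + ((5*11)*(-17) + 102) = -25156 + (55*(-17) + 102) = -25156 + (-935 + 102) = -25156 - 833 = -25989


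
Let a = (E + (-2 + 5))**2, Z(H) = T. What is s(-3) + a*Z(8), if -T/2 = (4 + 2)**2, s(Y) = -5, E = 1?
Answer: -1157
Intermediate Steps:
T = -72 (T = -2*(4 + 2)**2 = -2*6**2 = -2*36 = -72)
Z(H) = -72
a = 16 (a = (1 + (-2 + 5))**2 = (1 + 3)**2 = 4**2 = 16)
s(-3) + a*Z(8) = -5 + 16*(-72) = -5 - 1152 = -1157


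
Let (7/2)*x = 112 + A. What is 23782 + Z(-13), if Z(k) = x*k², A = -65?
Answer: 182360/7 ≈ 26051.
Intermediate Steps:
x = 94/7 (x = 2*(112 - 65)/7 = (2/7)*47 = 94/7 ≈ 13.429)
Z(k) = 94*k²/7
23782 + Z(-13) = 23782 + (94/7)*(-13)² = 23782 + (94/7)*169 = 23782 + 15886/7 = 182360/7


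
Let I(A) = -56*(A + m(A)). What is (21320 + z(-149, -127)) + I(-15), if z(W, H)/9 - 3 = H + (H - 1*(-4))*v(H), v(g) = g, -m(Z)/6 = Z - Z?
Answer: 161633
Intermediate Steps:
m(Z) = 0 (m(Z) = -6*(Z - Z) = -6*0 = 0)
I(A) = -56*A (I(A) = -56*(A + 0) = -56*A)
z(W, H) = 27 + 9*H + 9*H*(4 + H) (z(W, H) = 27 + 9*(H + (H - 1*(-4))*H) = 27 + 9*(H + (H + 4)*H) = 27 + 9*(H + (4 + H)*H) = 27 + 9*(H + H*(4 + H)) = 27 + (9*H + 9*H*(4 + H)) = 27 + 9*H + 9*H*(4 + H))
(21320 + z(-149, -127)) + I(-15) = (21320 + (27 + 9*(-127)² + 45*(-127))) - 56*(-15) = (21320 + (27 + 9*16129 - 5715)) + 840 = (21320 + (27 + 145161 - 5715)) + 840 = (21320 + 139473) + 840 = 160793 + 840 = 161633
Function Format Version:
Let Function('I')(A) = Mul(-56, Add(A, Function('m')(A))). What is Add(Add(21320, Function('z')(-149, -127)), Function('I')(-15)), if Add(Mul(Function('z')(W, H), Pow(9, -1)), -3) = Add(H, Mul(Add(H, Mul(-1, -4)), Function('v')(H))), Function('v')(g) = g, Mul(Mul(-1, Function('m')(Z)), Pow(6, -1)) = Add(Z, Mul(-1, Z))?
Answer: 161633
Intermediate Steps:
Function('m')(Z) = 0 (Function('m')(Z) = Mul(-6, Add(Z, Mul(-1, Z))) = Mul(-6, 0) = 0)
Function('I')(A) = Mul(-56, A) (Function('I')(A) = Mul(-56, Add(A, 0)) = Mul(-56, A))
Function('z')(W, H) = Add(27, Mul(9, H), Mul(9, H, Add(4, H))) (Function('z')(W, H) = Add(27, Mul(9, Add(H, Mul(Add(H, Mul(-1, -4)), H)))) = Add(27, Mul(9, Add(H, Mul(Add(H, 4), H)))) = Add(27, Mul(9, Add(H, Mul(Add(4, H), H)))) = Add(27, Mul(9, Add(H, Mul(H, Add(4, H))))) = Add(27, Add(Mul(9, H), Mul(9, H, Add(4, H)))) = Add(27, Mul(9, H), Mul(9, H, Add(4, H))))
Add(Add(21320, Function('z')(-149, -127)), Function('I')(-15)) = Add(Add(21320, Add(27, Mul(9, Pow(-127, 2)), Mul(45, -127))), Mul(-56, -15)) = Add(Add(21320, Add(27, Mul(9, 16129), -5715)), 840) = Add(Add(21320, Add(27, 145161, -5715)), 840) = Add(Add(21320, 139473), 840) = Add(160793, 840) = 161633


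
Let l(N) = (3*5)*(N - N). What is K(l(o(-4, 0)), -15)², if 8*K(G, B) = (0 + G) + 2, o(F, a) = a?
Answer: 1/16 ≈ 0.062500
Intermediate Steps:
l(N) = 0 (l(N) = 15*0 = 0)
K(G, B) = ¼ + G/8 (K(G, B) = ((0 + G) + 2)/8 = (G + 2)/8 = (2 + G)/8 = ¼ + G/8)
K(l(o(-4, 0)), -15)² = (¼ + (⅛)*0)² = (¼ + 0)² = (¼)² = 1/16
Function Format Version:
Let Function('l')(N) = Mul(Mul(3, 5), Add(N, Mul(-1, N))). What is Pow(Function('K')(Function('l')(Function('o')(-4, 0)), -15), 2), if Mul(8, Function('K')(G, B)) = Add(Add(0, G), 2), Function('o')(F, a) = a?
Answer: Rational(1, 16) ≈ 0.062500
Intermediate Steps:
Function('l')(N) = 0 (Function('l')(N) = Mul(15, 0) = 0)
Function('K')(G, B) = Add(Rational(1, 4), Mul(Rational(1, 8), G)) (Function('K')(G, B) = Mul(Rational(1, 8), Add(Add(0, G), 2)) = Mul(Rational(1, 8), Add(G, 2)) = Mul(Rational(1, 8), Add(2, G)) = Add(Rational(1, 4), Mul(Rational(1, 8), G)))
Pow(Function('K')(Function('l')(Function('o')(-4, 0)), -15), 2) = Pow(Add(Rational(1, 4), Mul(Rational(1, 8), 0)), 2) = Pow(Add(Rational(1, 4), 0), 2) = Pow(Rational(1, 4), 2) = Rational(1, 16)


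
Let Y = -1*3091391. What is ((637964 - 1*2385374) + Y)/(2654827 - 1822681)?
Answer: -4838801/832146 ≈ -5.8148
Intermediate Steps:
Y = -3091391
((637964 - 1*2385374) + Y)/(2654827 - 1822681) = ((637964 - 1*2385374) - 3091391)/(2654827 - 1822681) = ((637964 - 2385374) - 3091391)/832146 = (-1747410 - 3091391)*(1/832146) = -4838801*1/832146 = -4838801/832146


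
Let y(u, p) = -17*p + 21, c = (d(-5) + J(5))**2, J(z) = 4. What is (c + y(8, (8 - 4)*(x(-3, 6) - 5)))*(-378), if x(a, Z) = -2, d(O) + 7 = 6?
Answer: -191268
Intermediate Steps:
d(O) = -1 (d(O) = -7 + 6 = -1)
c = 9 (c = (-1 + 4)**2 = 3**2 = 9)
y(u, p) = 21 - 17*p
(c + y(8, (8 - 4)*(x(-3, 6) - 5)))*(-378) = (9 + (21 - 17*(8 - 4)*(-2 - 5)))*(-378) = (9 + (21 - 68*(-7)))*(-378) = (9 + (21 - 17*(-28)))*(-378) = (9 + (21 + 476))*(-378) = (9 + 497)*(-378) = 506*(-378) = -191268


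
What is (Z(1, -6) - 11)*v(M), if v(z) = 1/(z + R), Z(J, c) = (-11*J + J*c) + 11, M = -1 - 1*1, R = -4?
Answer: 17/6 ≈ 2.8333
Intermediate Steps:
M = -2 (M = -1 - 1 = -2)
Z(J, c) = 11 - 11*J + J*c
v(z) = 1/(-4 + z) (v(z) = 1/(z - 4) = 1/(-4 + z))
(Z(1, -6) - 11)*v(M) = ((11 - 11*1 + 1*(-6)) - 11)/(-4 - 2) = ((11 - 11 - 6) - 11)/(-6) = (-6 - 11)*(-⅙) = -17*(-⅙) = 17/6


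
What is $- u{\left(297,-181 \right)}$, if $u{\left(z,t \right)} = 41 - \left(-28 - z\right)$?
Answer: $-366$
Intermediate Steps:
$u{\left(z,t \right)} = 69 + z$ ($u{\left(z,t \right)} = 41 + \left(28 + z\right) = 69 + z$)
$- u{\left(297,-181 \right)} = - (69 + 297) = \left(-1\right) 366 = -366$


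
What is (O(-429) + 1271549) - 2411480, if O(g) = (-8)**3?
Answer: -1140443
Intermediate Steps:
O(g) = -512
(O(-429) + 1271549) - 2411480 = (-512 + 1271549) - 2411480 = 1271037 - 2411480 = -1140443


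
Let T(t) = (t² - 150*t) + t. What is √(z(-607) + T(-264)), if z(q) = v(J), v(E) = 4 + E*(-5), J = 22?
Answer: √108926 ≈ 330.04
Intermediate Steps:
T(t) = t² - 149*t
v(E) = 4 - 5*E
z(q) = -106 (z(q) = 4 - 5*22 = 4 - 110 = -106)
√(z(-607) + T(-264)) = √(-106 - 264*(-149 - 264)) = √(-106 - 264*(-413)) = √(-106 + 109032) = √108926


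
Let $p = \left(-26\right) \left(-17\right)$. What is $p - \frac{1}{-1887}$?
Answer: $\frac{834055}{1887} \approx 442.0$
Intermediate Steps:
$p = 442$
$p - \frac{1}{-1887} = 442 - \frac{1}{-1887} = 442 - - \frac{1}{1887} = 442 + \frac{1}{1887} = \frac{834055}{1887}$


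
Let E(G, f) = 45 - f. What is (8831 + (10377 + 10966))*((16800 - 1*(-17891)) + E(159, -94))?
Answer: 1050960420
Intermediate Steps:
(8831 + (10377 + 10966))*((16800 - 1*(-17891)) + E(159, -94)) = (8831 + (10377 + 10966))*((16800 - 1*(-17891)) + (45 - 1*(-94))) = (8831 + 21343)*((16800 + 17891) + (45 + 94)) = 30174*(34691 + 139) = 30174*34830 = 1050960420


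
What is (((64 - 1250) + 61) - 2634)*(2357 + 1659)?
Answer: -15096144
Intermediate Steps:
(((64 - 1250) + 61) - 2634)*(2357 + 1659) = ((-1186 + 61) - 2634)*4016 = (-1125 - 2634)*4016 = -3759*4016 = -15096144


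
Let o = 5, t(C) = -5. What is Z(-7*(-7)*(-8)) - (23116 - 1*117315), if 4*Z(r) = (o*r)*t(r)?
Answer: 96649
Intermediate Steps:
Z(r) = -25*r/4 (Z(r) = ((5*r)*(-5))/4 = (-25*r)/4 = -25*r/4)
Z(-7*(-7)*(-8)) - (23116 - 1*117315) = -25*(-7*(-7))*(-8)/4 - (23116 - 1*117315) = -1225*(-8)/4 - (23116 - 117315) = -25/4*(-392) - 1*(-94199) = 2450 + 94199 = 96649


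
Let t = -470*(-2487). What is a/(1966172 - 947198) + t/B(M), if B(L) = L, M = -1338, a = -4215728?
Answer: -9065978507/10328691 ≈ -877.75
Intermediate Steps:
t = 1168890
a/(1966172 - 947198) + t/B(M) = -4215728/(1966172 - 947198) + 1168890/(-1338) = -4215728/1018974 + 1168890*(-1/1338) = -4215728*1/1018974 - 194815/223 = -191624/46317 - 194815/223 = -9065978507/10328691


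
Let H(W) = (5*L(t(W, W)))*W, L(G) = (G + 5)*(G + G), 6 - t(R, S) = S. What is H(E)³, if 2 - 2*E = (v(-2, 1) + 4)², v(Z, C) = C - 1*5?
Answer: 125000000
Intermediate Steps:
v(Z, C) = -5 + C (v(Z, C) = C - 5 = -5 + C)
E = 1 (E = 1 - ((-5 + 1) + 4)²/2 = 1 - (-4 + 4)²/2 = 1 - ½*0² = 1 - ½*0 = 1 + 0 = 1)
t(R, S) = 6 - S
L(G) = 2*G*(5 + G) (L(G) = (5 + G)*(2*G) = 2*G*(5 + G))
H(W) = 10*W*(6 - W)*(11 - W) (H(W) = (5*(2*(6 - W)*(5 + (6 - W))))*W = (5*(2*(6 - W)*(11 - W)))*W = (10*(6 - W)*(11 - W))*W = 10*W*(6 - W)*(11 - W))
H(E)³ = (10*1*(-11 + 1)*(-6 + 1))³ = (10*1*(-10)*(-5))³ = 500³ = 125000000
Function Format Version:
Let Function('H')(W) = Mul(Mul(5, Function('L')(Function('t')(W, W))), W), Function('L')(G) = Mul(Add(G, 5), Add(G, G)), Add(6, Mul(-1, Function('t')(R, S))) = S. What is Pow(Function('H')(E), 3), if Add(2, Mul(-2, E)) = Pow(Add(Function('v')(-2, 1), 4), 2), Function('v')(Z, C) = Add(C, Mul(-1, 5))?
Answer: 125000000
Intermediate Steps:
Function('v')(Z, C) = Add(-5, C) (Function('v')(Z, C) = Add(C, -5) = Add(-5, C))
E = 1 (E = Add(1, Mul(Rational(-1, 2), Pow(Add(Add(-5, 1), 4), 2))) = Add(1, Mul(Rational(-1, 2), Pow(Add(-4, 4), 2))) = Add(1, Mul(Rational(-1, 2), Pow(0, 2))) = Add(1, Mul(Rational(-1, 2), 0)) = Add(1, 0) = 1)
Function('t')(R, S) = Add(6, Mul(-1, S))
Function('L')(G) = Mul(2, G, Add(5, G)) (Function('L')(G) = Mul(Add(5, G), Mul(2, G)) = Mul(2, G, Add(5, G)))
Function('H')(W) = Mul(10, W, Add(6, Mul(-1, W)), Add(11, Mul(-1, W))) (Function('H')(W) = Mul(Mul(5, Mul(2, Add(6, Mul(-1, W)), Add(5, Add(6, Mul(-1, W))))), W) = Mul(Mul(5, Mul(2, Add(6, Mul(-1, W)), Add(11, Mul(-1, W)))), W) = Mul(Mul(10, Add(6, Mul(-1, W)), Add(11, Mul(-1, W))), W) = Mul(10, W, Add(6, Mul(-1, W)), Add(11, Mul(-1, W))))
Pow(Function('H')(E), 3) = Pow(Mul(10, 1, Add(-11, 1), Add(-6, 1)), 3) = Pow(Mul(10, 1, -10, -5), 3) = Pow(500, 3) = 125000000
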